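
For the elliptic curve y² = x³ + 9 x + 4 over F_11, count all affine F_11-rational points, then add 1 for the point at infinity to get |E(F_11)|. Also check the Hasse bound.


Affine points = {(0, 2), (0, 9), (1, 5), (1, 6), (3, 5), (3, 6), (4, 4), (4, 7), (5, 3), (5, 8), (7, 5), (7, 6), (8, 4), (8, 7), (9, 0), (10, 4), (10, 7)}; affine count = 17; |E(F_11)| = 18.

Discriminant check: Δ ∝ 4a³ + 27b² = 4·9³ + 27·4² = 4·729 + 27·16 ≡ 4 (mod 11). Nonzero ⇒ E is nonsingular.
For each x ∈ F_11, compute rhs = x³ + 9·x + 4 mod 11, then count y ∈ F_11 with y² ≡ rhs.
  x = 0: rhs = 4, matching y values: 2, 9 (2 points).
  x = 1: rhs = 3, matching y values: 5, 6 (2 points).
  x = 2: rhs = 8, matching y values: none (0 points).
  x = 3: rhs = 3, matching y values: 5, 6 (2 points).
  x = 4: rhs = 5, matching y values: 4, 7 (2 points).
  x = 5: rhs = 9, matching y values: 3, 8 (2 points).
  x = 6: rhs = 10, matching y values: none (0 points).
  x = 7: rhs = 3, matching y values: 5, 6 (2 points).
  x = 8: rhs = 5, matching y values: 4, 7 (2 points).
  x = 9: rhs = 0, matching y values: 0 (1 points).
  x = 10: rhs = 5, matching y values: 4, 7 (2 points).
Total affine count: 17.
Full point count |E(F_11)| = 17 + 1 = 18.
Hasse bound: |18 − (11+1)| = |6| = 6 ≤ 2√11 ≈ 6.6332 ✓.


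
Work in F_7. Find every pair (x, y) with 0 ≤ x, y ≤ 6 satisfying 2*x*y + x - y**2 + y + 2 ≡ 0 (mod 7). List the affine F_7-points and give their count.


Affine F_7-points: {(0, 2), (0, 6), (1, 5), (4, 1), (5, 0), (5, 4)}; count = 6.

For each of the 49 pairs (x, y) ∈ F_7², evaluate f(x, y) mod 7. Record the zeros.
  x = 0: [0↦2, 1↦2, 2↦0, 3↦3, 4↦4, 5↦3, 6↦0]  zeros at y ∈ {2, 6}
  x = 1: [0↦3, 1↦5, 2↦5, 3↦3, 4↦6, 5↦0, 6↦6]  zeros at y ∈ {5}
  x = 2: [0↦4, 1↦1, 2↦3, 3↦3, 4↦1, 5↦4, 6↦5]  zeros at y ∈ ∅
  x = 3: [0↦5, 1↦4, 2↦1, 3↦3, 4↦3, 5↦1, 6↦4]  zeros at y ∈ ∅
  x = 4: [0↦6, 1↦0, 2↦6, 3↦3, 4↦5, 5↦5, 6↦3]  zeros at y ∈ {1}
  x = 5: [0↦0, 1↦3, 2↦4, 3↦3, 4↦0, 5↦2, 6↦2]  zeros at y ∈ {0, 4}
  x = 6: [0↦1, 1↦6, 2↦2, 3↦3, 4↦2, 5↦6, 6↦1]  zeros at y ∈ ∅
Collecting zeros: affine points = {(0, 2), (0, 6), (1, 5), (4, 1), (5, 0), (5, 4)}.
Total count |C(F_7)_aff| = 6.


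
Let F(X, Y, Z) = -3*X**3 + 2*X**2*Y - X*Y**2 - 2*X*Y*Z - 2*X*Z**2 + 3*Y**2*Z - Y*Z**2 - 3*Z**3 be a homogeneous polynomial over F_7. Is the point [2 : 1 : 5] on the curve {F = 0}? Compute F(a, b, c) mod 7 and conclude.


F(2,1,5) ≡ 2 (mod 7); P is NOT on the curve.

Evaluate F(2, 1, 5) term-by-term (mod 7).
  -3*X**3 ↦ -3·8·1·1 = -24
  2*X**2*Y ↦ 2·4·1·1 = 8
  -X*Y**2 ↦ -1·2·1·1 = -2
  -2*X*Y*Z ↦ -2·2·1·5 = -20
  -2*X*Z**2 ↦ -2·2·1·25 = -100
  3*Y**2*Z ↦ 3·1·1·5 = 15
  -Y*Z**2 ↦ -1·1·1·25 = -25
  -3*Z**3 ↦ -3·1·1·125 = -375
Sum: F(2, 1, 5) = (-24) + (8) + (-2) + (-20) + (-100) + (15) + (-25) + (-375) = -523.
Reducing mod 7: -523 ≡ 2 (mod 7).
Since F(a, b, c) ≡ 2 ≠ 0 (mod 7), P does NOT lie on the curve.


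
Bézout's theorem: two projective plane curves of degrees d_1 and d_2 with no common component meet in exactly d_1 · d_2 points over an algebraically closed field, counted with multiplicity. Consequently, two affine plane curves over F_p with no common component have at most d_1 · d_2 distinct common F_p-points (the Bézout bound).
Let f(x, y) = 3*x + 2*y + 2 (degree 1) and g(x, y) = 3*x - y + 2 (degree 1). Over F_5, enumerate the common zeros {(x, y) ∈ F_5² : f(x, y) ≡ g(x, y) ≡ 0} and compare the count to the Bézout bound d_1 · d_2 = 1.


Common zeros: {(1, 0)}; count = 1; Bézout bound = 1.

deg(f) = 1, deg(g) = 1, so Bézout bound = 1.
Scan x ∈ F_5. For each x, list the y ∈ F_5 with f(x, y) ≡ 0 and those with g(x, y) ≡ 0 (mod 5); the common zeros in that column are the intersection.
  x = 0: f ≡ 0 at y ∈ {4}; g ≡ 0 at y ∈ {2}; common: ∅.
  x = 1: f ≡ 0 at y ∈ {0}; g ≡ 0 at y ∈ {0}; common: {0}.
  x = 2: f ≡ 0 at y ∈ {1}; g ≡ 0 at y ∈ {3}; common: ∅.
  x = 3: f ≡ 0 at y ∈ {2}; g ≡ 0 at y ∈ {1}; common: ∅.
  x = 4: f ≡ 0 at y ∈ {3}; g ≡ 0 at y ∈ {4}; common: ∅.
Collecting: common zeros = {(1, 0)}, so the count is 1.
Comparison with the Bézout bound: 1 ≤ 1 = deg(f)·deg(g), as expected for curves with no common component (the bound is attained).


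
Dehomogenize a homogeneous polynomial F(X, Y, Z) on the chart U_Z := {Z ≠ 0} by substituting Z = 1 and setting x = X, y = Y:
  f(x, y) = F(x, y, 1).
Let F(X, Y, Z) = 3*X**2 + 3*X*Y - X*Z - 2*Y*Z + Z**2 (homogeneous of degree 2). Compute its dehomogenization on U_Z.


f(x, y) = 3*x**2 + 3*x*y - x - 2*y + 1

On U_Z we set Z = 1. Each monomial c·X^i·Y^j·Z^k in F becomes c·x^i·y^j·1^k = c·x^i·y^j.
Substituting Z = 1: F(X, Y, 1) = 3*x**2 + 3*x*y - x - 2*y + 1.
Note: deg(f) ≤ deg(F) = 2; strict inequality happens when F is divisible by Z (lost terms).


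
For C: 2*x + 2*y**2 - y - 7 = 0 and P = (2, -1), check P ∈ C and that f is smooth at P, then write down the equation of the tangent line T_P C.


Tangent line at P: 2*x - 5*y - 9 = 0.

Step 1: f(2, -1) = 0, so P lies on C.
Step 2: partial derivatives
  f_x(x, y) = 2, f_y(x, y) = 4*y - 1.
  f_x(P) = 2, f_y(P) = -5 (gradient nonzero, so P is smooth).
Step 3: tangent line at P: 2·(x − 2) + -5·(y − -1) = 0.
Expanding: 2*x - 5*y - 9 = 0.


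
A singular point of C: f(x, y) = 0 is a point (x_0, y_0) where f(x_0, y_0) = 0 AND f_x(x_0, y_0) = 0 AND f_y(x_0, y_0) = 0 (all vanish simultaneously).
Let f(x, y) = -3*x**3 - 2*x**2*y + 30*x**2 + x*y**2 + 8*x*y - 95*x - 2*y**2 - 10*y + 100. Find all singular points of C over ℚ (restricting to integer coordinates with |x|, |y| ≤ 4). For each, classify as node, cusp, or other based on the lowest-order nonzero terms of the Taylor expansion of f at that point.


Singular points: {(3, 2)}; classification: node.

Compute partial derivatives:
  f_x = -9*x**2 - 4*x*y + 60*x + y**2 + 8*y - 95.
  f_y = -2*x**2 + 2*x*y + 8*x - 4*y - 10.
Scan x_0 ∈ {−4, ..., 4}. For each x_0, f_y(x_0, y) is a polynomial in y; find its integer roots y ∈ {−4, ..., 4}, then test f_x and f at those candidates.
  x = -4: f_y(-4, y) = -12*y - 74; no integer root y with |y| ≤ 4.
  x = -3: f_y(-3, y) = -10*y - 52; no integer root y with |y| ≤ 4.
  x = -2: f_y(-2, y) = -8*y - 34; no integer root y with |y| ≤ 4.
  x = -1: f_y(-1, y) = -6*y - 20; no integer root y with |y| ≤ 4.
  x = 0: f_y(0, y) = -4*y - 10; no integer root y with |y| ≤ 4.
  x = 1: f_y(1, y) = -2*y - 4; vanishes at y ∈ {-2}. (1, -2): f_x = -48 ≠ 0.
  x = 2: f_y(2, y) = -2; no integer root y with |y| ≤ 4.
  x = 3: f_y(3, y) = 2*y - 4; vanishes at y ∈ {2}. (3, 2): f_x = 0, f = 0 — SINGULAR.
  x = 4: f_y(4, y) = 4*y - 10; no integer root y with |y| ≤ 4.
Only singular point on the grid: (3, 2).
Classify: substitute x = 3 + u, y = 2 + v and expand: f = -3*u**3 - 2*u**2*v - u**2 + u*v**2 + v**2.
No constant or linear terms (consistent with a singular point). Quadratic part: -u**2 + v**2. Cubic part: -3*u**3 - 2*u**2*v + u*v**2.
The quadratic part v**2 - u**2 = (v − u)(v + u) splits into two distinct linear factors, so there are two distinct tangent lines y − 2 = ±(x − 3) — this is a node (ordinary double point).
Classification: node.


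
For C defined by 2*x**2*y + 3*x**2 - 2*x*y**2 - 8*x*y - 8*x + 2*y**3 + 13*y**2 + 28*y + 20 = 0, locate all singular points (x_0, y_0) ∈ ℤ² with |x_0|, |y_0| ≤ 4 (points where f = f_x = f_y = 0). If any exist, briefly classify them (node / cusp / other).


Singular points: {(0, -2)}; classification: node.

Compute partial derivatives:
  f_x = 4*x*y + 6*x - 2*y**2 - 8*y - 8.
  f_y = 2*x**2 - 4*x*y - 8*x + 6*y**2 + 26*y + 28.
Scan x_0 ∈ {−4, ..., 4}. For each x_0, f_y(x_0, y) is a polynomial in y; find its integer roots y ∈ {−4, ..., 4}, then test f_x and f at those candidates.
  x = -4: f_y(-4, y) = 6*y**2 + 42*y + 92; no integer root y with |y| ≤ 4.
  x = -3: f_y(-3, y) = 6*y**2 + 38*y + 70; no integer root y with |y| ≤ 4.
  x = -2: f_y(-2, y) = 6*y**2 + 34*y + 52; no integer root y with |y| ≤ 4.
  x = -1: f_y(-1, y) = 6*y**2 + 30*y + 38; no integer root y with |y| ≤ 4.
  x = 0: f_y(0, y) = 6*y**2 + 26*y + 28; vanishes at y ∈ {-2}. (0, -2): f_x = 0, f = 0 — SINGULAR.
  x = 1: f_y(1, y) = 6*y**2 + 22*y + 22; no integer root y with |y| ≤ 4.
  x = 2: f_y(2, y) = 6*y**2 + 18*y + 20; no integer root y with |y| ≤ 4.
  x = 3: f_y(3, y) = 6*y**2 + 14*y + 22; no integer root y with |y| ≤ 4.
  x = 4: f_y(4, y) = 6*y**2 + 10*y + 28; no integer root y with |y| ≤ 4.
Only singular point on the grid: (0, -2).
Classify: substitute x = 0 + u, y = -2 + v and expand: f = 2*u**2*v - u**2 - 2*u*v**2 + 2*v**3 + v**2.
No constant or linear terms (consistent with a singular point). Quadratic part: -u**2 + v**2. Cubic part: 2*u**2*v - 2*u*v**2 + 2*v**3.
The quadratic part v**2 - u**2 = (v − u)(v + u) splits into two distinct linear factors, so there are two distinct tangent lines y − -2 = ±(x − 0) — this is a node (ordinary double point).
Classification: node.


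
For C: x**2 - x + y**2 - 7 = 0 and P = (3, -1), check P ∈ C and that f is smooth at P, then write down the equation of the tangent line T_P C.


Tangent line at P: 5*x - 2*y - 17 = 0.

Step 1: f(3, -1) = 0, so P lies on C.
Step 2: partial derivatives
  f_x(x, y) = 2*x - 1, f_y(x, y) = 2*y.
  f_x(P) = 5, f_y(P) = -2 (gradient nonzero, so P is smooth).
Step 3: tangent line at P: 5·(x − 3) + -2·(y − -1) = 0.
Expanding: 5*x - 2*y - 17 = 0.


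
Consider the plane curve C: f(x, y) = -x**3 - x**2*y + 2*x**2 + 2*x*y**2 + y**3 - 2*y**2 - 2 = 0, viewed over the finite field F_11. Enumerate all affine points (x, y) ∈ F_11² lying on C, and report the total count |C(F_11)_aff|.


Affine F_11-points: {(1, 6), (3, 0), (5, 0), (6, 4), (7, 4), (7, 7), (7, 10), (8, 5), (9, 8), (9, 10), (10, 3)}; count = 11.

For each of the 121 pairs (x, y) ∈ F_11², evaluate f(x, y) mod 11. Record the zeros.
  x = 0: [0↦9, 1↦8, 2↦9, 3↦7, 4↦8, 5↦7, 6↦10, 7↦1, 8↦8, 9↦4, 10↦6]  zeros at y ∈ ∅
  x = 1: [0↦10, 1↦10, 2↦5, 3↦1, 4↦4, 5↦9, 6↦0, 7↦5, 8↦8, 9↦4, 10↦10]  zeros at y ∈ {6}
  x = 2: [0↦9, 1↦8, 2↦6, 3↦9, 4↦1, 5↦10, 6↦9, 7↦4, 8↦1, 9↦6, 10↦3]  zeros at y ∈ ∅
  x = 3: [0↦0, 1↦7, 2↦6, 3↦3, 4↦4, 5↦4, 6↦9, 7↦3, 8↦3, 9↦4, 10↦1]  zeros at y ∈ {0}
  x = 4: [0↦10, 1↦1, 2↦10, 3↦10, 4↦7, 5↦7, 6↦5, 7↦7, 8↦8, 9↦3, 10↦9]  zeros at y ∈ ∅
  x = 5: [0↦0, 1↦6, 2↦1, 3↦2, 4↦4, 5↦2, 6↦2, 7↦10, 8↦10, 9↦8, 10↦10]  zeros at y ∈ {0}
  x = 6: [0↦8, 1↦5, 2↦6, 3↦6, 4↦0, 5↦5, 6↦5, 7↦6, 8↦3, 9↦2, 10↦9]  zeros at y ∈ {4}
  x = 7: [0↦6, 1↦3, 2↦8, 3↦5, 4↦0, 5↦10, 6↦8, 7↦0, 8↦3, 9↦1, 10↦0]  zeros at y ∈ {4, 7, 10}
  x = 8: [0↦10, 1↦5, 2↦1, 3↦4, 4↦9, 5↦0, 6↦5, 7↦8, 8↦4, 9↦10, 10↦10]  zeros at y ∈ {5}
  x = 9: [0↦3, 1↦5, 2↦1, 3↦8, 4↦10, 5↦2, 6↦1, 7↦2, 8↦0, 9↦1, 10↦0]  zeros at y ∈ {8, 10}
  x = 10: [0↦1, 1↦8, 2↦2, 3↦0, 4↦8, 5↦10, 6↦1, 7↦9, 8↦7, 9↦1, 10↦8]  zeros at y ∈ {3}
Collecting zeros: affine points = {(1, 6), (3, 0), (5, 0), (6, 4), (7, 4), (7, 7), (7, 10), (8, 5), (9, 8), (9, 10), (10, 3)}.
Total count |C(F_11)_aff| = 11.


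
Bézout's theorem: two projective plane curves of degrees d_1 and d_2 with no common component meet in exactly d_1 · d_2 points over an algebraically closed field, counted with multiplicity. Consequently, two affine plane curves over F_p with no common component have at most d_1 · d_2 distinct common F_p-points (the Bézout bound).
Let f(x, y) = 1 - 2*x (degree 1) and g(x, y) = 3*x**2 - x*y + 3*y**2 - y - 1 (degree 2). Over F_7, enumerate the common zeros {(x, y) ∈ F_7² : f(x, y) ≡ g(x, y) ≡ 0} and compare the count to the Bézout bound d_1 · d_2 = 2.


Common zeros: {(4, 2)}; count = 1; Bézout bound = 2.

deg(f) = 1, deg(g) = 2, so Bézout bound = 2.
Scan x ∈ F_7. For each x, list the y ∈ F_7 with f(x, y) ≡ 0 and those with g(x, y) ≡ 0 (mod 7); the common zeros in that column are the intersection.
  x = 0: f ≡ 0 at y ∈ ∅; g ≡ 0 at y ∈ ∅; common: ∅.
  x = 1: f ≡ 0 at y ∈ ∅; g ≡ 0 at y ∈ {4, 6}; common: ∅.
  x = 2: f ≡ 0 at y ∈ ∅; g ≡ 0 at y ∈ ∅; common: ∅.
  x = 3: f ≡ 0 at y ∈ ∅; g ≡ 0 at y ∈ ∅; common: ∅.
  x = 4: f ≡ 0 at y ∈ {0, 1, 2, 3, 4, 5, 6}; g ≡ 0 at y ∈ {2}; common: {2}.
  x = 5: f ≡ 0 at y ∈ ∅; g ≡ 0 at y ∈ {4, 5}; common: ∅.
  x = 6: f ≡ 0 at y ∈ ∅; g ≡ 0 at y ∈ {2, 5}; common: ∅.
Collecting: common zeros = {(4, 2)}, so the count is 1.
Comparison with the Bézout bound: 1 ≤ 2 = deg(f)·deg(g), as expected for curves with no common component (the affine F_7-count falls short of the bound because intersections may lie at infinity, over extension fields, or carry multiplicity).


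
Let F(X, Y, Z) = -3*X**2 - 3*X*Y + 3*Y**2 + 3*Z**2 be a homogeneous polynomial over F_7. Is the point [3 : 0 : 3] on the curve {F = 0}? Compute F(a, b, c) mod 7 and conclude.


F(3,0,3) ≡ 0 (mod 7); P is on the curve.

Evaluate F(3, 0, 3) term-by-term (mod 7).
  -3*X**2 ↦ -3·9·1·1 = -27
  -3*X*Y ↦ -3·3·0·1 = 0
  3*Y**2 ↦ 3·1·0·1 = 0
  3*Z**2 ↦ 3·1·1·9 = 27
Sum: F(3, 0, 3) = (-27) + (0) + (0) + (27) = 0.
Reducing mod 7: 0 ≡ 0 (mod 7).
Since F(a, b, c) ≡ 0 (mod 7), P lies on the curve.


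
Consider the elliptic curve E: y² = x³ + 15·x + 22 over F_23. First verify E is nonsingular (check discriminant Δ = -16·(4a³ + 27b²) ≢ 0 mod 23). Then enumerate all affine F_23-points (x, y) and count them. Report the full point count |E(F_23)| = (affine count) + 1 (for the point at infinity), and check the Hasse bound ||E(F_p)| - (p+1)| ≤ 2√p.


Affine points = {(3, 5), (3, 18), (4, 10), (4, 13), (6, 11), (6, 12), (9, 9), (9, 14), (11, 0), (14, 3), (14, 20), (18, 11), (18, 12), (19, 6), (19, 17), (22, 11), (22, 12)}; affine count = 17; |E(F_23)| = 18.

Discriminant check: Δ ∝ 4a³ + 27b² = 4·15³ + 27·22² = 4·3375 + 27·484 ≡ 3 (mod 23). Nonzero ⇒ E is nonsingular.
For each x ∈ F_23, compute rhs = x³ + 15·x + 22 mod 23, then count y ∈ F_23 with y² ≡ rhs.
  x = 0: rhs = 22, matching y values: none (0 points).
  x = 1: rhs = 15, matching y values: none (0 points).
  x = 2: rhs = 14, matching y values: none (0 points).
  x = 3: rhs = 2, matching y values: 5, 18 (2 points).
  x = 4: rhs = 8, matching y values: 10, 13 (2 points).
  x = 5: rhs = 15, matching y values: none (0 points).
  x = 6: rhs = 6, matching y values: 11, 12 (2 points).
  x = 7: rhs = 10, matching y values: none (0 points).
  x = 8: rhs = 10, matching y values: none (0 points).
  x = 9: rhs = 12, matching y values: 9, 14 (2 points).
  x = 10: rhs = 22, matching y values: none (0 points).
  x = 11: rhs = 0, matching y values: 0 (1 points).
  x = 12: rhs = 21, matching y values: none (0 points).
  x = 13: rhs = 22, matching y values: none (0 points).
  x = 14: rhs = 9, matching y values: 3, 20 (2 points).
  x = 15: rhs = 11, matching y values: none (0 points).
  x = 16: rhs = 11, matching y values: none (0 points).
  x = 17: rhs = 15, matching y values: none (0 points).
  x = 18: rhs = 6, matching y values: 11, 12 (2 points).
  x = 19: rhs = 13, matching y values: 6, 17 (2 points).
  x = 20: rhs = 19, matching y values: none (0 points).
  x = 21: rhs = 7, matching y values: none (0 points).
  x = 22: rhs = 6, matching y values: 11, 12 (2 points).
Total affine count: 17.
Full point count |E(F_23)| = 17 + 1 = 18.
Hasse bound: |18 − (23+1)| = |-6| = 6 ≤ 2√23 ≈ 9.5917 ✓.


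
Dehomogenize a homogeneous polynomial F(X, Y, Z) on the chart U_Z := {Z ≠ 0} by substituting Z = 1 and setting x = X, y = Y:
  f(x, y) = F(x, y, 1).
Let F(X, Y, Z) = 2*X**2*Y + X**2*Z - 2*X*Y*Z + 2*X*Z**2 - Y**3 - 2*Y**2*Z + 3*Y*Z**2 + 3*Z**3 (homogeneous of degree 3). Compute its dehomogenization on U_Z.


f(x, y) = 2*x**2*y + x**2 - 2*x*y + 2*x - y**3 - 2*y**2 + 3*y + 3

On U_Z we set Z = 1. Each monomial c·X^i·Y^j·Z^k in F becomes c·x^i·y^j·1^k = c·x^i·y^j.
Substituting Z = 1: F(X, Y, 1) = 2*x**2*y + x**2 - 2*x*y + 2*x - y**3 - 2*y**2 + 3*y + 3.
Note: deg(f) ≤ deg(F) = 3; strict inequality happens when F is divisible by Z (lost terms).


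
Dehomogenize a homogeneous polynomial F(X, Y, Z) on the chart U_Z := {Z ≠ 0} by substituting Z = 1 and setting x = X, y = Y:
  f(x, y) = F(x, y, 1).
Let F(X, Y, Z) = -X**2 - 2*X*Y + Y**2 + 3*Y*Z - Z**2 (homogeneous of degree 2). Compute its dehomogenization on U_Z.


f(x, y) = -x**2 - 2*x*y + y**2 + 3*y - 1

On U_Z we set Z = 1. Each monomial c·X^i·Y^j·Z^k in F becomes c·x^i·y^j·1^k = c·x^i·y^j.
Substituting Z = 1: F(X, Y, 1) = -x**2 - 2*x*y + y**2 + 3*y - 1.
Note: deg(f) ≤ deg(F) = 2; strict inequality happens when F is divisible by Z (lost terms).


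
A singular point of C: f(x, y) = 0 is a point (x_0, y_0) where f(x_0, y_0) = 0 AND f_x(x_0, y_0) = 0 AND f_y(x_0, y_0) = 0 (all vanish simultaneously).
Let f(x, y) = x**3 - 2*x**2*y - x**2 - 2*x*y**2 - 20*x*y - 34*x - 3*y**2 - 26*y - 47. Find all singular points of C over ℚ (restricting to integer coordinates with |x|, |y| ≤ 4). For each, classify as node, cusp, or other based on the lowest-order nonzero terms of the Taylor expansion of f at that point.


Singular points: {(-2, -3)}; classification: node.

Compute partial derivatives:
  f_x = 3*x**2 - 4*x*y - 2*x - 2*y**2 - 20*y - 34.
  f_y = -2*x**2 - 4*x*y - 20*x - 6*y - 26.
Scan x_0 ∈ {−4, ..., 4}. For each x_0, f_y(x_0, y) is a polynomial in y; find its integer roots y ∈ {−4, ..., 4}, then test f_x and f at those candidates.
  x = -4: f_y(-4, y) = 10*y + 22; no integer root y with |y| ≤ 4.
  x = -3: f_y(-3, y) = 6*y + 16; no integer root y with |y| ≤ 4.
  x = -2: f_y(-2, y) = 2*y + 6; vanishes at y ∈ {-3}. (-2, -3): f_x = 0, f = 0 — SINGULAR.
  x = -1: f_y(-1, y) = -2*y - 8; vanishes at y ∈ {-4}. (-1, -4): f_x = 3 ≠ 0.
  x = 0: f_y(0, y) = -6*y - 26; no integer root y with |y| ≤ 4.
  x = 1: f_y(1, y) = -10*y - 48; no integer root y with |y| ≤ 4.
  x = 2: f_y(2, y) = -14*y - 74; no integer root y with |y| ≤ 4.
  x = 3: f_y(3, y) = -18*y - 104; no integer root y with |y| ≤ 4.
  x = 4: f_y(4, y) = -22*y - 138; no integer root y with |y| ≤ 4.
Only singular point on the grid: (-2, -3).
Classify: substitute x = -2 + u, y = -3 + v and expand: f = u**3 - 2*u**2*v - u**2 - 2*u*v**2 + v**2.
No constant or linear terms (consistent with a singular point). Quadratic part: -u**2 + v**2. Cubic part: u**3 - 2*u**2*v - 2*u*v**2.
The quadratic part v**2 - u**2 = (v − u)(v + u) splits into two distinct linear factors, so there are two distinct tangent lines y − -3 = ±(x − -2) — this is a node (ordinary double point).
Classification: node.


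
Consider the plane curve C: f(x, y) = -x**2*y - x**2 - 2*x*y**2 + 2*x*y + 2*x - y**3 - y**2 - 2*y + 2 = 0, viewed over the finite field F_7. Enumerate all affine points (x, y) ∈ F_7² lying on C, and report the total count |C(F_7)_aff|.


Affine F_7-points: {(0, 2), (2, 6), (3, 1), (4, 2), (4, 5), (5, 1), (6, 5)}; count = 7.

For each of the 49 pairs (x, y) ∈ F_7², evaluate f(x, y) mod 7. Record the zeros.
  x = 0: [0↦2, 1↦5, 2↦0, 3↦2, 4↦5, 5↦3, 6↦4]  zeros at y ∈ {2}
  x = 1: [0↦3, 1↦5, 2↦2, 3↦2, 4↦6, 5↦1, 6↦2]  zeros at y ∈ ∅
  x = 2: [0↦2, 1↦1, 2↦5, 3↦1, 4↦4, 5↦1, 6↦0]  zeros at y ∈ {6}
  x = 3: [0↦6, 1↦0, 2↦2, 3↦6, 4↦6, 5↦3, 6↦5]  zeros at y ∈ {1}
  x = 4: [0↦1, 1↦2, 2↦0, 3↦3, 4↦5, 5↦0, 6↦3]  zeros at y ∈ {2, 5}
  x = 5: [0↦1, 1↦0, 2↦6, 3↦6, 4↦1, 5↦6, 6↦1]  zeros at y ∈ {1}
  x = 6: [0↦6, 1↦1, 2↦6, 3↦1, 4↦1, 5↦0, 6↦6]  zeros at y ∈ {5}
Collecting zeros: affine points = {(0, 2), (2, 6), (3, 1), (4, 2), (4, 5), (5, 1), (6, 5)}.
Total count |C(F_7)_aff| = 7.


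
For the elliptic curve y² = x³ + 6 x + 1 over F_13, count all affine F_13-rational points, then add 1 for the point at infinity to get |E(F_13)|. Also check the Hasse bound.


Affine points = {(0, 1), (0, 12), (5, 0), (7, 3), (7, 10), (9, 2), (9, 11)}; affine count = 7; |E(F_13)| = 8.

Discriminant check: Δ ∝ 4a³ + 27b² = 4·6³ + 27·1² = 4·216 + 27·1 ≡ 7 (mod 13). Nonzero ⇒ E is nonsingular.
For each x ∈ F_13, compute rhs = x³ + 6·x + 1 mod 13, then count y ∈ F_13 with y² ≡ rhs.
  x = 0: rhs = 1, matching y values: 1, 12 (2 points).
  x = 1: rhs = 8, matching y values: none (0 points).
  x = 2: rhs = 8, matching y values: none (0 points).
  x = 3: rhs = 7, matching y values: none (0 points).
  x = 4: rhs = 11, matching y values: none (0 points).
  x = 5: rhs = 0, matching y values: 0 (1 points).
  x = 6: rhs = 6, matching y values: none (0 points).
  x = 7: rhs = 9, matching y values: 3, 10 (2 points).
  x = 8: rhs = 2, matching y values: none (0 points).
  x = 9: rhs = 4, matching y values: 2, 11 (2 points).
  x = 10: rhs = 8, matching y values: none (0 points).
  x = 11: rhs = 7, matching y values: none (0 points).
  x = 12: rhs = 7, matching y values: none (0 points).
Total affine count: 7.
Full point count |E(F_13)| = 7 + 1 = 8.
Hasse bound: |8 − (13+1)| = |-6| = 6 ≤ 2√13 ≈ 7.2111 ✓.


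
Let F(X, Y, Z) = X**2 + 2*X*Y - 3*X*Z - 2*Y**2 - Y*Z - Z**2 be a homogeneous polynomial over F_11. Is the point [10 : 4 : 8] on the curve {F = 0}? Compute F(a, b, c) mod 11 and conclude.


F(10,4,8) ≡ 10 (mod 11); P is NOT on the curve.

Evaluate F(10, 4, 8) term-by-term (mod 11).
  X**2 ↦ 1·100·1·1 = 100
  2*X*Y ↦ 2·10·4·1 = 80
  -3*X*Z ↦ -3·10·1·8 = -240
  -2*Y**2 ↦ -2·1·16·1 = -32
  -Y*Z ↦ -1·1·4·8 = -32
  -Z**2 ↦ -1·1·1·64 = -64
Sum: F(10, 4, 8) = (100) + (80) + (-240) + (-32) + (-32) + (-64) = -188.
Reducing mod 11: -188 ≡ 10 (mod 11).
Since F(a, b, c) ≡ 10 ≠ 0 (mod 11), P does NOT lie on the curve.


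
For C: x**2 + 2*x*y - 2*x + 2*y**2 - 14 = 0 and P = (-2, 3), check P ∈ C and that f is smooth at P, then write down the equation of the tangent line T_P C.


Tangent line at P: 8*y - 24 = 0.

Step 1: f(-2, 3) = 0, so P lies on C.
Step 2: partial derivatives
  f_x(x, y) = 2*x + 2*y - 2, f_y(x, y) = 2*x + 4*y.
  f_x(P) = 0, f_y(P) = 8 (gradient nonzero, so P is smooth).
Step 3: tangent line at P: 0·(x − -2) + 8·(y − 3) = 0.
Expanding: 8*y - 24 = 0.


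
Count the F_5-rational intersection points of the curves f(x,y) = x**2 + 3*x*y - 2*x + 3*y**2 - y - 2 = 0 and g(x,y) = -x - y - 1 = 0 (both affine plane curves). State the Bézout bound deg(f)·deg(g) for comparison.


Common zeros: {(1, 3), (2, 2)}; count = 2; Bézout bound = 2.

deg(f) = 2, deg(g) = 1, so Bézout bound = 2.
Scan x ∈ F_5. For each x, list the y ∈ F_5 with f(x, y) ≡ 0 and those with g(x, y) ≡ 0 (mod 5); the common zeros in that column are the intersection.
  x = 0: f ≡ 0 at y ∈ {1}; g ≡ 0 at y ∈ {4}; common: ∅.
  x = 1: f ≡ 0 at y ∈ {3}; g ≡ 0 at y ∈ {3}; common: {3}.
  x = 2: f ≡ 0 at y ∈ {2, 3}; g ≡ 0 at y ∈ {2}; common: {2}.
  x = 3: f ≡ 0 at y ∈ ∅; g ≡ 0 at y ∈ {1}; common: ∅.
  x = 4: f ≡ 0 at y ∈ {1, 2}; g ≡ 0 at y ∈ {0}; common: ∅.
Collecting: common zeros = {(1, 3), (2, 2)}, so the count is 2.
Comparison with the Bézout bound: 2 ≤ 2 = deg(f)·deg(g), as expected for curves with no common component (the bound is attained).


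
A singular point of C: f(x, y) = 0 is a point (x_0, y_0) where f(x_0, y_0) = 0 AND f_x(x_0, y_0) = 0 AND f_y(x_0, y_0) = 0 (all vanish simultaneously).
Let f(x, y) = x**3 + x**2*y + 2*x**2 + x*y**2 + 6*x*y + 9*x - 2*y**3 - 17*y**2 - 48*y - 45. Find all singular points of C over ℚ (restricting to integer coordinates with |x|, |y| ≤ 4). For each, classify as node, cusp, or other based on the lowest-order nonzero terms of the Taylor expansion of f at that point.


Singular points: {(0, -3)}; classification: node.

Compute partial derivatives:
  f_x = 3*x**2 + 2*x*y + 4*x + y**2 + 6*y + 9.
  f_y = x**2 + 2*x*y + 6*x - 6*y**2 - 34*y - 48.
Scan x_0 ∈ {−4, ..., 4}. For each x_0, f_y(x_0, y) is a polynomial in y; find its integer roots y ∈ {−4, ..., 4}, then test f_x and f at those candidates.
  x = -4: f_y(-4, y) = -6*y**2 - 42*y - 56; no integer root y with |y| ≤ 4.
  x = -3: f_y(-3, y) = -6*y**2 - 40*y - 57; no integer root y with |y| ≤ 4.
  x = -2: f_y(-2, y) = -6*y**2 - 38*y - 56; vanishes at y ∈ {-4}. (-2, -4): f_x = 21 ≠ 0.
  x = -1: f_y(-1, y) = -6*y**2 - 36*y - 53; no integer root y with |y| ≤ 4.
  x = 0: f_y(0, y) = -6*y**2 - 34*y - 48; vanishes at y ∈ {-3}. (0, -3): f_x = 0, f = 0 — SINGULAR.
  x = 1: f_y(1, y) = -6*y**2 - 32*y - 41; no integer root y with |y| ≤ 4.
  x = 2: f_y(2, y) = -6*y**2 - 30*y - 32; no integer root y with |y| ≤ 4.
  x = 3: f_y(3, y) = -6*y**2 - 28*y - 21; no integer root y with |y| ≤ 4.
  x = 4: f_y(4, y) = -6*y**2 - 26*y - 8; vanishes at y ∈ {-4}. (4, -4): f_x = 33 ≠ 0.
Only singular point on the grid: (0, -3).
Classify: substitute x = 0 + u, y = -3 + v and expand: f = u**3 + u**2*v - u**2 + u*v**2 - 2*v**3 + v**2.
No constant or linear terms (consistent with a singular point). Quadratic part: -u**2 + v**2. Cubic part: u**3 + u**2*v + u*v**2 - 2*v**3.
The quadratic part v**2 - u**2 = (v − u)(v + u) splits into two distinct linear factors, so there are two distinct tangent lines y − -3 = ±(x − 0) — this is a node (ordinary double point).
Classification: node.


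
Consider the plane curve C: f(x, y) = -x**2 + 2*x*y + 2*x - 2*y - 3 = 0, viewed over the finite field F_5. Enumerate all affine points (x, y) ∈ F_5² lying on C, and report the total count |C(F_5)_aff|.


Affine F_5-points: {(0, 1), (2, 4), (3, 4), (4, 1)}; count = 4.

For each of the 25 pairs (x, y) ∈ F_5², evaluate f(x, y) mod 5. Record the zeros.
  x = 0: [0↦2, 1↦0, 2↦3, 3↦1, 4↦4]  zeros at y ∈ {1}
  x = 1: [0↦3, 1↦3, 2↦3, 3↦3, 4↦3]  zeros at y ∈ ∅
  x = 2: [0↦2, 1↦4, 2↦1, 3↦3, 4↦0]  zeros at y ∈ {4}
  x = 3: [0↦4, 1↦3, 2↦2, 3↦1, 4↦0]  zeros at y ∈ {4}
  x = 4: [0↦4, 1↦0, 2↦1, 3↦2, 4↦3]  zeros at y ∈ {1}
Collecting zeros: affine points = {(0, 1), (2, 4), (3, 4), (4, 1)}.
Total count |C(F_5)_aff| = 4.


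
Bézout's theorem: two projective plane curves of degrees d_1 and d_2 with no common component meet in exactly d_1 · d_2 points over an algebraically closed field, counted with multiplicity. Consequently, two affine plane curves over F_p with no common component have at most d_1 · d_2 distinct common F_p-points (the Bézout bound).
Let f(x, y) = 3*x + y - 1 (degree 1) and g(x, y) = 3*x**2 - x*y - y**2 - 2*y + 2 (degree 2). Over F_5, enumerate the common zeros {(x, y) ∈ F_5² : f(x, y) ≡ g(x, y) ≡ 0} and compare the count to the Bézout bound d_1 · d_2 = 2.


Common zeros: {(3, 2), (4, 4)}; count = 2; Bézout bound = 2.

deg(f) = 1, deg(g) = 2, so Bézout bound = 2.
Scan x ∈ F_5. For each x, list the y ∈ F_5 with f(x, y) ≡ 0 and those with g(x, y) ≡ 0 (mod 5); the common zeros in that column are the intersection.
  x = 0: f ≡ 0 at y ∈ {1}; g ≡ 0 at y ∈ ∅; common: ∅.
  x = 1: f ≡ 0 at y ∈ {3}; g ≡ 0 at y ∈ {0, 2}; common: ∅.
  x = 2: f ≡ 0 at y ∈ {0}; g ≡ 0 at y ∈ ∅; common: ∅.
  x = 3: f ≡ 0 at y ∈ {2}; g ≡ 0 at y ∈ {2, 3}; common: {2}.
  x = 4: f ≡ 0 at y ∈ {4}; g ≡ 0 at y ∈ {0, 4}; common: {4}.
Collecting: common zeros = {(3, 2), (4, 4)}, so the count is 2.
Comparison with the Bézout bound: 2 ≤ 2 = deg(f)·deg(g), as expected for curves with no common component (the bound is attained).


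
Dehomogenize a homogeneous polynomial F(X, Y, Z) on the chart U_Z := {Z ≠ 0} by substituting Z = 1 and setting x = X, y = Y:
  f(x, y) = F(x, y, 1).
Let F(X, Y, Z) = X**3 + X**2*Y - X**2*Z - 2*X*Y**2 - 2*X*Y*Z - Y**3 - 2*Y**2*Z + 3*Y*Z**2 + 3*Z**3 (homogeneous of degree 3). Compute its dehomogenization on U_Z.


f(x, y) = x**3 + x**2*y - x**2 - 2*x*y**2 - 2*x*y - y**3 - 2*y**2 + 3*y + 3

On U_Z we set Z = 1. Each monomial c·X^i·Y^j·Z^k in F becomes c·x^i·y^j·1^k = c·x^i·y^j.
Substituting Z = 1: F(X, Y, 1) = x**3 + x**2*y - x**2 - 2*x*y**2 - 2*x*y - y**3 - 2*y**2 + 3*y + 3.
Note: deg(f) ≤ deg(F) = 3; strict inequality happens when F is divisible by Z (lost terms).


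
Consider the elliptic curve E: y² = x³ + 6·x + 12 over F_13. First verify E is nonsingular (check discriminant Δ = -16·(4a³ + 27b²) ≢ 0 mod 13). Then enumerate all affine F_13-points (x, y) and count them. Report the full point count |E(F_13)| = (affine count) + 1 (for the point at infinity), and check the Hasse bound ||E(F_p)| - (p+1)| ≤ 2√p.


Affine points = {(0, 5), (0, 8), (4, 3), (4, 10), (6, 2), (6, 11), (8, 0)}; affine count = 7; |E(F_13)| = 8.

Discriminant check: Δ ∝ 4a³ + 27b² = 4·6³ + 27·12² = 4·216 + 27·144 ≡ 7 (mod 13). Nonzero ⇒ E is nonsingular.
For each x ∈ F_13, compute rhs = x³ + 6·x + 12 mod 13, then count y ∈ F_13 with y² ≡ rhs.
  x = 0: rhs = 12, matching y values: 5, 8 (2 points).
  x = 1: rhs = 6, matching y values: none (0 points).
  x = 2: rhs = 6, matching y values: none (0 points).
  x = 3: rhs = 5, matching y values: none (0 points).
  x = 4: rhs = 9, matching y values: 3, 10 (2 points).
  x = 5: rhs = 11, matching y values: none (0 points).
  x = 6: rhs = 4, matching y values: 2, 11 (2 points).
  x = 7: rhs = 7, matching y values: none (0 points).
  x = 8: rhs = 0, matching y values: 0 (1 points).
  x = 9: rhs = 2, matching y values: none (0 points).
  x = 10: rhs = 6, matching y values: none (0 points).
  x = 11: rhs = 5, matching y values: none (0 points).
  x = 12: rhs = 5, matching y values: none (0 points).
Total affine count: 7.
Full point count |E(F_13)| = 7 + 1 = 8.
Hasse bound: |8 − (13+1)| = |-6| = 6 ≤ 2√13 ≈ 7.2111 ✓.


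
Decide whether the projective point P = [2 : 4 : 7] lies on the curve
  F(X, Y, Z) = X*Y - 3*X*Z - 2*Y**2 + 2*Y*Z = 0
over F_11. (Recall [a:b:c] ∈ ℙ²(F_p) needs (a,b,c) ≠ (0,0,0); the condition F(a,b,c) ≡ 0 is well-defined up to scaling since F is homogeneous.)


F(2,4,7) ≡ 1 (mod 11); P is NOT on the curve.

Evaluate F(2, 4, 7) term-by-term (mod 11).
  X*Y ↦ 1·2·4·1 = 8
  -3*X*Z ↦ -3·2·1·7 = -42
  -2*Y**2 ↦ -2·1·16·1 = -32
  2*Y*Z ↦ 2·1·4·7 = 56
Sum: F(2, 4, 7) = (8) + (-42) + (-32) + (56) = -10.
Reducing mod 11: -10 ≡ 1 (mod 11).
Since F(a, b, c) ≡ 1 ≠ 0 (mod 11), P does NOT lie on the curve.


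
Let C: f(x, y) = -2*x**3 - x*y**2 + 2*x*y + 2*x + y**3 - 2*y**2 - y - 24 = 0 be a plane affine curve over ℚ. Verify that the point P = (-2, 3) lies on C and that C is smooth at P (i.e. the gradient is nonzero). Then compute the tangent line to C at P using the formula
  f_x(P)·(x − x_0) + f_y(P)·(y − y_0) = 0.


Tangent line at P: -25*x + 22*y - 116 = 0.

Step 1: f(-2, 3) = 0, so P lies on C.
Step 2: partial derivatives
  f_x(x, y) = -6*x**2 - y**2 + 2*y + 2, f_y(x, y) = -2*x*y + 2*x + 3*y**2 - 4*y - 1.
  f_x(P) = -25, f_y(P) = 22 (gradient nonzero, so P is smooth).
Step 3: tangent line at P: -25·(x − -2) + 22·(y − 3) = 0.
Expanding: -25*x + 22*y - 116 = 0.


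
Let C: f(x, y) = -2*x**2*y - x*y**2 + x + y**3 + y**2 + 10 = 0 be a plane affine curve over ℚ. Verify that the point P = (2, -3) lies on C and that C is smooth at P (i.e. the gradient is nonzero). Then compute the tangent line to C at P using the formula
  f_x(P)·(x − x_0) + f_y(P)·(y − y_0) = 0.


Tangent line at P: 16*x + 25*y + 43 = 0.

Step 1: f(2, -3) = 0, so P lies on C.
Step 2: partial derivatives
  f_x(x, y) = -4*x*y - y**2 + 1, f_y(x, y) = -2*x**2 - 2*x*y + 3*y**2 + 2*y.
  f_x(P) = 16, f_y(P) = 25 (gradient nonzero, so P is smooth).
Step 3: tangent line at P: 16·(x − 2) + 25·(y − -3) = 0.
Expanding: 16*x + 25*y + 43 = 0.


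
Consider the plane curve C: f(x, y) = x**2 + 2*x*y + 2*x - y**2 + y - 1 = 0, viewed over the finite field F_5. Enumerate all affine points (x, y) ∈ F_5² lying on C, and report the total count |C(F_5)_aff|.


Affine F_5-points: {(3, 1)}; count = 1.

For each of the 25 pairs (x, y) ∈ F_5², evaluate f(x, y) mod 5. Record the zeros.
  x = 0: [0↦4, 1↦4, 2↦2, 3↦3, 4↦2]  zeros at y ∈ ∅
  x = 1: [0↦2, 1↦4, 2↦4, 3↦2, 4↦3]  zeros at y ∈ ∅
  x = 2: [0↦2, 1↦1, 2↦3, 3↦3, 4↦1]  zeros at y ∈ ∅
  x = 3: [0↦4, 1↦0, 2↦4, 3↦1, 4↦1]  zeros at y ∈ {1}
  x = 4: [0↦3, 1↦1, 2↦2, 3↦1, 4↦3]  zeros at y ∈ ∅
Collecting zeros: affine points = {(3, 1)}.
Total count |C(F_5)_aff| = 1.


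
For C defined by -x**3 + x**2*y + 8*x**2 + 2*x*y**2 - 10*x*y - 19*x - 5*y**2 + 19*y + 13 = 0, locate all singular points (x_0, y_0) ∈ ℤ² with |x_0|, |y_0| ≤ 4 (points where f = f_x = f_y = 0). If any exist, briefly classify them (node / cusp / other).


Singular points: {(3, 1)}; classification: cusp.

Compute partial derivatives:
  f_x = -3*x**2 + 2*x*y + 16*x + 2*y**2 - 10*y - 19.
  f_y = x**2 + 4*x*y - 10*x - 10*y + 19.
Scan x_0 ∈ {−4, ..., 4}. For each x_0, f_y(x_0, y) is a polynomial in y; find its integer roots y ∈ {−4, ..., 4}, then test f_x and f at those candidates.
  x = -4: f_y(-4, y) = 75 - 26*y; no integer root y with |y| ≤ 4.
  x = -3: f_y(-3, y) = 58 - 22*y; no integer root y with |y| ≤ 4.
  x = -2: f_y(-2, y) = 43 - 18*y; no integer root y with |y| ≤ 4.
  x = -1: f_y(-1, y) = 30 - 14*y; no integer root y with |y| ≤ 4.
  x = 0: f_y(0, y) = 19 - 10*y; no integer root y with |y| ≤ 4.
  x = 1: f_y(1, y) = 10 - 6*y; no integer root y with |y| ≤ 4.
  x = 2: f_y(2, y) = 3 - 2*y; no integer root y with |y| ≤ 4.
  x = 3: f_y(3, y) = 2*y - 2; vanishes at y ∈ {1}. (3, 1): f_x = 0, f = 0 — SINGULAR.
  x = 4: f_y(4, y) = 6*y - 5; no integer root y with |y| ≤ 4.
Only singular point on the grid: (3, 1).
Classify: substitute x = 3 + u, y = 1 + v and expand: f = -u**3 + u**2*v + 2*u*v**2 + v**2.
No constant or linear terms (consistent with a singular point). Quadratic part: v**2. Cubic part: -u**3 + u**2*v + 2*u*v**2.
The quadratic part v**2 is a perfect square, so there is a single (double) tangent line v = 0, i.e. y = 1. Restricting the cubic part to that line (v = 0) leaves -u**3 ≠ 0, so f is not divisible by v and the branch is v² ≈ u**3 to lowest order — this is a cusp.
Classification: cusp.


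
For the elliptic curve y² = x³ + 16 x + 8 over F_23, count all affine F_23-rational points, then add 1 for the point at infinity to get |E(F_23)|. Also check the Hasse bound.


Affine points = {(0, 10), (0, 13), (1, 5), (1, 18), (2, 5), (2, 18), (5, 11), (5, 12), (7, 7), (7, 16), (8, 2), (8, 21), (10, 8), (10, 15), (14, 3), (14, 20), (15, 9), (15, 14), (16, 6), (16, 17), (17, 8), (17, 15), (19, 8), (19, 15), (20, 5), (20, 18)}; affine count = 26; |E(F_23)| = 27.

Discriminant check: Δ ∝ 4a³ + 27b² = 4·16³ + 27·8² = 4·4096 + 27·64 ≡ 11 (mod 23). Nonzero ⇒ E is nonsingular.
For each x ∈ F_23, compute rhs = x³ + 16·x + 8 mod 23, then count y ∈ F_23 with y² ≡ rhs.
  x = 0: rhs = 8, matching y values: 10, 13 (2 points).
  x = 1: rhs = 2, matching y values: 5, 18 (2 points).
  x = 2: rhs = 2, matching y values: 5, 18 (2 points).
  x = 3: rhs = 14, matching y values: none (0 points).
  x = 4: rhs = 21, matching y values: none (0 points).
  x = 5: rhs = 6, matching y values: 11, 12 (2 points).
  x = 6: rhs = 21, matching y values: none (0 points).
  x = 7: rhs = 3, matching y values: 7, 16 (2 points).
  x = 8: rhs = 4, matching y values: 2, 21 (2 points).
  x = 9: rhs = 7, matching y values: none (0 points).
  x = 10: rhs = 18, matching y values: 8, 15 (2 points).
  x = 11: rhs = 20, matching y values: none (0 points).
  x = 12: rhs = 19, matching y values: none (0 points).
  x = 13: rhs = 21, matching y values: none (0 points).
  x = 14: rhs = 9, matching y values: 3, 20 (2 points).
  x = 15: rhs = 12, matching y values: 9, 14 (2 points).
  x = 16: rhs = 13, matching y values: 6, 17 (2 points).
  x = 17: rhs = 18, matching y values: 8, 15 (2 points).
  x = 18: rhs = 10, matching y values: none (0 points).
  x = 19: rhs = 18, matching y values: 8, 15 (2 points).
  x = 20: rhs = 2, matching y values: 5, 18 (2 points).
  x = 21: rhs = 14, matching y values: none (0 points).
  x = 22: rhs = 14, matching y values: none (0 points).
Total affine count: 26.
Full point count |E(F_23)| = 26 + 1 = 27.
Hasse bound: |27 − (23+1)| = |3| = 3 ≤ 2√23 ≈ 9.5917 ✓.


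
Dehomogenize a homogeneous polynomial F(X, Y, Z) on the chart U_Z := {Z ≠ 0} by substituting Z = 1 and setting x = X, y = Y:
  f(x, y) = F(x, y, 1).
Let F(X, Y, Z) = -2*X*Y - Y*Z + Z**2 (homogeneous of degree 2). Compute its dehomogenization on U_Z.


f(x, y) = -2*x*y - y + 1

On U_Z we set Z = 1. Each monomial c·X^i·Y^j·Z^k in F becomes c·x^i·y^j·1^k = c·x^i·y^j.
Substituting Z = 1: F(X, Y, 1) = -2*x*y - y + 1.
Note: deg(f) ≤ deg(F) = 2; strict inequality happens when F is divisible by Z (lost terms).


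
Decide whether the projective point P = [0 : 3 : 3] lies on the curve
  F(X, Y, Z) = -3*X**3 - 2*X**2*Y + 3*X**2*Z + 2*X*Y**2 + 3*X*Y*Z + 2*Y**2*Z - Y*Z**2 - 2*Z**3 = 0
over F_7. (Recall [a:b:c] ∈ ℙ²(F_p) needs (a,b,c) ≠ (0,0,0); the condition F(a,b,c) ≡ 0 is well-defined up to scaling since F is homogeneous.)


F(0,3,3) ≡ 1 (mod 7); P is NOT on the curve.

Evaluate F(0, 3, 3) term-by-term (mod 7).
  -3*X**3 ↦ -3·0·1·1 = 0
  -2*X**2*Y ↦ -2·0·3·1 = 0
  3*X**2*Z ↦ 3·0·1·3 = 0
  2*X*Y**2 ↦ 2·0·9·1 = 0
  3*X*Y*Z ↦ 3·0·3·3 = 0
  2*Y**2*Z ↦ 2·1·9·3 = 54
  -Y*Z**2 ↦ -1·1·3·9 = -27
  -2*Z**3 ↦ -2·1·1·27 = -54
Sum: F(0, 3, 3) = (0) + (0) + (0) + (0) + (0) + (54) + (-27) + (-54) = -27.
Reducing mod 7: -27 ≡ 1 (mod 7).
Since F(a, b, c) ≡ 1 ≠ 0 (mod 7), P does NOT lie on the curve.


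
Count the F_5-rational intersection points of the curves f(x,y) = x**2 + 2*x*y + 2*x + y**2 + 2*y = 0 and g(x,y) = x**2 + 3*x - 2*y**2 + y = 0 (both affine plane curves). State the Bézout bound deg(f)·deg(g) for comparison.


Common zeros: {(0, 0), (0, 3), (2, 3), (4, 4)}; count = 4; Bézout bound = 4.

deg(f) = 2, deg(g) = 2, so Bézout bound = 4.
Scan x ∈ F_5. For each x, list the y ∈ F_5 with f(x, y) ≡ 0 and those with g(x, y) ≡ 0 (mod 5); the common zeros in that column are the intersection.
  x = 0: f ≡ 0 at y ∈ {0, 3}; g ≡ 0 at y ∈ {0, 3}; common: {0, 3}.
  x = 1: f ≡ 0 at y ∈ {2, 4}; g ≡ 0 at y ∈ ∅; common: ∅.
  x = 2: f ≡ 0 at y ∈ {1, 3}; g ≡ 0 at y ∈ {0, 3}; common: {3}.
  x = 3: f ≡ 0 at y ∈ {0, 2}; g ≡ 0 at y ∈ {4}; common: ∅.
  x = 4: f ≡ 0 at y ∈ {1, 4}; g ≡ 0 at y ∈ {4}; common: {4}.
Collecting: common zeros = {(0, 0), (0, 3), (2, 3), (4, 4)}, so the count is 4.
Comparison with the Bézout bound: 4 ≤ 4 = deg(f)·deg(g), as expected for curves with no common component (the bound is attained).


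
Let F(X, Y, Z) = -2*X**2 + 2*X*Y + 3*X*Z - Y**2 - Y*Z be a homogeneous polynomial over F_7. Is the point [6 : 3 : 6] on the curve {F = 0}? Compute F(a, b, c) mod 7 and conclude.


F(6,3,6) ≡ 3 (mod 7); P is NOT on the curve.

Evaluate F(6, 3, 6) term-by-term (mod 7).
  -2*X**2 ↦ -2·36·1·1 = -72
  2*X*Y ↦ 2·6·3·1 = 36
  3*X*Z ↦ 3·6·1·6 = 108
  -Y**2 ↦ -1·1·9·1 = -9
  -Y*Z ↦ -1·1·3·6 = -18
Sum: F(6, 3, 6) = (-72) + (36) + (108) + (-9) + (-18) = 45.
Reducing mod 7: 45 ≡ 3 (mod 7).
Since F(a, b, c) ≡ 3 ≠ 0 (mod 7), P does NOT lie on the curve.


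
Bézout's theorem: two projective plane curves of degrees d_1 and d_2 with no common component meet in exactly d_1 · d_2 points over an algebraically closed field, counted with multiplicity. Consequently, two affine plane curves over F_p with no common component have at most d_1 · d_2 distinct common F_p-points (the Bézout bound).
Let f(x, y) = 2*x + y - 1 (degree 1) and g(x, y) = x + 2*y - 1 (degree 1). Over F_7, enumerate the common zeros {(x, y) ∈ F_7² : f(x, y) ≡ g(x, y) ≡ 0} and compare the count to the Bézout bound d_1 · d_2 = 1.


Common zeros: {(5, 5)}; count = 1; Bézout bound = 1.

deg(f) = 1, deg(g) = 1, so Bézout bound = 1.
Scan x ∈ F_7. For each x, list the y ∈ F_7 with f(x, y) ≡ 0 and those with g(x, y) ≡ 0 (mod 7); the common zeros in that column are the intersection.
  x = 0: f ≡ 0 at y ∈ {1}; g ≡ 0 at y ∈ {4}; common: ∅.
  x = 1: f ≡ 0 at y ∈ {6}; g ≡ 0 at y ∈ {0}; common: ∅.
  x = 2: f ≡ 0 at y ∈ {4}; g ≡ 0 at y ∈ {3}; common: ∅.
  x = 3: f ≡ 0 at y ∈ {2}; g ≡ 0 at y ∈ {6}; common: ∅.
  x = 4: f ≡ 0 at y ∈ {0}; g ≡ 0 at y ∈ {2}; common: ∅.
  x = 5: f ≡ 0 at y ∈ {5}; g ≡ 0 at y ∈ {5}; common: {5}.
  x = 6: f ≡ 0 at y ∈ {3}; g ≡ 0 at y ∈ {1}; common: ∅.
Collecting: common zeros = {(5, 5)}, so the count is 1.
Comparison with the Bézout bound: 1 ≤ 1 = deg(f)·deg(g), as expected for curves with no common component (the bound is attained).
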